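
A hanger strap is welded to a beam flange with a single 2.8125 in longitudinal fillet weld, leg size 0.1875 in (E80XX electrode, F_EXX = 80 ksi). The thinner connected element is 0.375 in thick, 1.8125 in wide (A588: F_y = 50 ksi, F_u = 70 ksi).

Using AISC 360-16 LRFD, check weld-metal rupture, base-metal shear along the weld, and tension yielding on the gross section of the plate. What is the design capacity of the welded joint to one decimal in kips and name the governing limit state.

Weld metal: throat = 0.707×0.1875 = 0.13256 in, L = 2.8125 in. φR_n = 0.75 × 0.6 × 80 × 0.13256 × 2.8125 = 13.4 kips.
Base metal shear (0.375 in plate): yield φR_n = 1.0×0.6×50×0.375×2.8125 = 31.6 kips; rupture φR_n = 0.75×0.6×70×0.375×2.8125 = 33.2 kips; take 31.6 kips (yield).
Tension yield (gross): A_g = 1.8125×0.375 = 0.67969 in². φR_n = 0.90 × 50 × 0.67969 = 30.6 kips.
Governing: min(13.4, 31.6, 30.6) = 13.4 kips → weld metal.

13.4 kips (weld metal governs)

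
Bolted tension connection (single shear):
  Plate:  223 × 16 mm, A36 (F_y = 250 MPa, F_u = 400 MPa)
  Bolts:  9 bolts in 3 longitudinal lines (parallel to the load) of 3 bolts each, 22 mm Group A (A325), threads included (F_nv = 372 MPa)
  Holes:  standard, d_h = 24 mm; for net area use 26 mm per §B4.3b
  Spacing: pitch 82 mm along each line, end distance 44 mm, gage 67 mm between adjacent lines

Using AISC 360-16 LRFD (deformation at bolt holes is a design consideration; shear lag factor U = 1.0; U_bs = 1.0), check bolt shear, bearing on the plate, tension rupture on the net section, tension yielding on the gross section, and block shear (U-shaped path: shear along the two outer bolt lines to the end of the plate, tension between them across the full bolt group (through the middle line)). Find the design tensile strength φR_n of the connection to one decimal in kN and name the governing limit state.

696.0 kN (net-section rupture governs)

Bolt shear: A_b = π(22)²/4 = 380.13 mm². φR_n = 0.75 × 372 × 380.13 × 9 × 1 = 954.5 kN.
Bearing (16 mm plate, F_u = 400 MPa): end bolts L_c = 44 − 24/2 = 32, R_n = min(1.2×32×16×400, 2.4×22×16×400) = 245.76 kN/bolt; interior L_c = 82 − 24 = 58, R_n = 337.92 kN/bolt. φR_n = 0.75 × (3×245.76 + 6×337.92) = 2073.6 kN.
Tension rupture (net): A_n = (223 − 3×26)×16 = 2320 mm² (U = 1.0, A_e = A_n). φR_n = 0.75 × 400 × 2320 = 696.0 kN.
Tension yield (gross): A_g = 223×16 = 3568 mm². φR_n = 0.90 × 250 × 3568 = 802.8 kN.
Block shear: shear path 2×[44+2×82] = 2×208 mm, A_gv = 6656, A_nv = 2×(208 − 2.5×26)×16 = 4576 mm²; tension across gage: (134 − 2×26)×16 = 1312 mm². R_n = min(0.6×400×4576, 0.6×250×6656) + 1.0×400×1312 = min(1098.2, 998.4) + 524.8 = 1523.2 kN. φR_n = 0.75 × 1523.2 = 1142.4 kN.
Governing: min(954.5, 2073.6, 696.0, 802.8, 1142.4) = 696.0 kN → net-section rupture.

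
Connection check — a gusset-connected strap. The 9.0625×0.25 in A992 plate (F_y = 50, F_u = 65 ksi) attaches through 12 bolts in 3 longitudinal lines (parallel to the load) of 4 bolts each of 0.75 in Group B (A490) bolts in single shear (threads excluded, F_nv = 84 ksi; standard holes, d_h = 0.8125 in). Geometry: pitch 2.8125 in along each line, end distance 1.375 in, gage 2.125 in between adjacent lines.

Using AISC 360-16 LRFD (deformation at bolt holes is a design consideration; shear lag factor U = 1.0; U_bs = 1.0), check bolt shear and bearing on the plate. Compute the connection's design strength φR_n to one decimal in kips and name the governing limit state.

239.9 kips (bearing governs)

Bolt shear: A_b = π(0.75)²/4 = 0.44179 in². φR_n = 0.75 × 84 × 0.44179 × 12 × 1 = 334.0 kips.
Bearing (0.25 in plate, F_u = 65 ksi): end bolts L_c = 1.375 − 0.8125/2 = 0.96875, R_n = min(1.2×0.96875×0.25×65, 2.4×0.75×0.25×65) = 18.891 kips/bolt; interior L_c = 2.8125 − 0.8125 = 2, R_n = 29.25 kips/bolt. φR_n = 0.75 × (3×18.891 + 9×29.25) = 239.9 kips.
Governing: min(334.0, 239.9) = 239.9 kips → bearing.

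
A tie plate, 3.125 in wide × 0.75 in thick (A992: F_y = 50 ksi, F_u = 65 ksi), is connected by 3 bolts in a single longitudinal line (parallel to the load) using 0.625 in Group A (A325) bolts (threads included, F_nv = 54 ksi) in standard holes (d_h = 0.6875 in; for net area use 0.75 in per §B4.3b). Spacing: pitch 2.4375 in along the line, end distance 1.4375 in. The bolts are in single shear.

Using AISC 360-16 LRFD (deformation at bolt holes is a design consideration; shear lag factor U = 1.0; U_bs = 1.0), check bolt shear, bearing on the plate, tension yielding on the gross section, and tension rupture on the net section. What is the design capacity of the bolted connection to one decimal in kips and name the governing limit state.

Bolt shear: A_b = π(0.625)²/4 = 0.3068 in². φR_n = 0.75 × 54 × 0.3068 × 3 × 1 = 37.3 kips.
Bearing (0.75 in plate, F_u = 65 ksi): end bolts L_c = 1.4375 − 0.6875/2 = 1.09375, R_n = min(1.2×1.09375×0.75×65, 2.4×0.625×0.75×65) = 63.984 kips/bolt; interior L_c = 2.4375 − 0.6875 = 1.75, R_n = 73.125 kips/bolt. φR_n = 0.75 × (1×63.984 + 2×73.125) = 157.7 kips.
Tension yield (gross): A_g = 3.125×0.75 = 2.3438 in². φR_n = 0.90 × 50 × 2.3438 = 105.5 kips.
Tension rupture (net): A_n = (3.125 − 1×0.75)×0.75 = 1.7813 in² (U = 1.0, A_e = A_n). φR_n = 0.75 × 65 × 1.7813 = 86.8 kips.
Governing: min(37.3, 157.7, 105.5, 86.8) = 37.3 kips → bolt shear.

37.3 kips (bolt shear governs)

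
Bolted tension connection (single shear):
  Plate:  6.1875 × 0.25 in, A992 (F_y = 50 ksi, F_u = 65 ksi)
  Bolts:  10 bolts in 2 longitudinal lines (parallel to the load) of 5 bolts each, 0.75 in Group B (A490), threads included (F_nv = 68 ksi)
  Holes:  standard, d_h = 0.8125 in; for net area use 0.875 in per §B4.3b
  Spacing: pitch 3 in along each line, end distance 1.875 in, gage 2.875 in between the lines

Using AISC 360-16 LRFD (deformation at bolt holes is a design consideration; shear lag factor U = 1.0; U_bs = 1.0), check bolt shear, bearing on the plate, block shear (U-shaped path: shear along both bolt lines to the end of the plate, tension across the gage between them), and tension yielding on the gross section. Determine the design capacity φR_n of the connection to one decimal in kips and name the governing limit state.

69.6 kips (gross-section yield governs)

Bolt shear: A_b = π(0.75)²/4 = 0.44179 in². φR_n = 0.75 × 68 × 0.44179 × 10 × 1 = 225.3 kips.
Bearing (0.25 in plate, F_u = 65 ksi): end bolts L_c = 1.875 − 0.8125/2 = 1.46875, R_n = min(1.2×1.46875×0.25×65, 2.4×0.75×0.25×65) = 28.641 kips/bolt; interior L_c = 3 − 0.8125 = 2.1875, R_n = 29.25 kips/bolt. φR_n = 0.75 × (2×28.641 + 8×29.25) = 218.5 kips.
Block shear: shear path 2×[1.875+4×3] = 2×13.875 in, A_gv = 6.9375, A_nv = 2×(13.875 − 4.5×0.875)×0.25 = 4.9688 in²; tension across gage: (2.875 − 1×0.875)×0.25 = 0.5 in². R_n = min(0.6×65×4.9688, 0.6×50×6.9375) + 1.0×65×0.5 = min(193.78, 208.13) + 32.5 = 226.28 kips. φR_n = 0.75 × 226.28 = 169.7 kips.
Tension yield (gross): A_g = 6.1875×0.25 = 1.5469 in². φR_n = 0.90 × 50 × 1.5469 = 69.6 kips.
Governing: min(225.3, 218.5, 169.7, 69.6) = 69.6 kips → gross-section yield.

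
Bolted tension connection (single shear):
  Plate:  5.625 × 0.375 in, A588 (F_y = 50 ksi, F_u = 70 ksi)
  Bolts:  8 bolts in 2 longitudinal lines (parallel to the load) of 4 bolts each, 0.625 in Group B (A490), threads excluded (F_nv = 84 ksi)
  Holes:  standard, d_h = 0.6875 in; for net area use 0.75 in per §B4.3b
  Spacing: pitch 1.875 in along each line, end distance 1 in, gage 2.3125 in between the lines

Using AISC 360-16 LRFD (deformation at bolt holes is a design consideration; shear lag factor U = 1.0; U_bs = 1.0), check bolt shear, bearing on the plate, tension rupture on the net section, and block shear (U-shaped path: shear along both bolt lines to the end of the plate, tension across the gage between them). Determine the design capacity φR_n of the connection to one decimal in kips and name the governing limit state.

81.2 kips (net-section rupture governs)

Bolt shear: A_b = π(0.625)²/4 = 0.3068 in². φR_n = 0.75 × 84 × 0.3068 × 8 × 1 = 154.6 kips.
Bearing (0.375 in plate, F_u = 70 ksi): end bolts L_c = 1 − 0.6875/2 = 0.65625, R_n = min(1.2×0.65625×0.375×70, 2.4×0.625×0.375×70) = 20.672 kips/bolt; interior L_c = 1.875 − 0.6875 = 1.1875, R_n = 37.406 kips/bolt. φR_n = 0.75 × (2×20.672 + 6×37.406) = 199.3 kips.
Tension rupture (net): A_n = (5.625 − 2×0.75)×0.375 = 1.5469 in² (U = 1.0, A_e = A_n). φR_n = 0.75 × 70 × 1.5469 = 81.2 kips.
Block shear: shear path 2×[1+3×1.875] = 2×6.625 in, A_gv = 4.9688, A_nv = 2×(6.625 − 3.5×0.75)×0.375 = 3 in²; tension across gage: (2.3125 − 1×0.75)×0.375 = 0.58594 in². R_n = min(0.6×70×3, 0.6×50×4.9688) + 1.0×70×0.58594 = min(126, 149.06) + 41.016 = 167.02 kips. φR_n = 0.75 × 167.02 = 125.3 kips.
Governing: min(154.6, 199.3, 81.2, 125.3) = 81.2 kips → net-section rupture.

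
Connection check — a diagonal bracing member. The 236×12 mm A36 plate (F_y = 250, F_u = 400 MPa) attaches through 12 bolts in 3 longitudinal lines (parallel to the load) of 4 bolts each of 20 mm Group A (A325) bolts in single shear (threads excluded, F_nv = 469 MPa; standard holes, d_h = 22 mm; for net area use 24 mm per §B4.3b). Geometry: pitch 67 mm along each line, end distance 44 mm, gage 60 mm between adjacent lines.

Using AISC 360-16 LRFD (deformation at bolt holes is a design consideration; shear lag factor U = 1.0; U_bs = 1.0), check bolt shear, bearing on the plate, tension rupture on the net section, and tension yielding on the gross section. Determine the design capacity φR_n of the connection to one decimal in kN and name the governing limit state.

Bolt shear: A_b = π(20)²/4 = 314.16 mm². φR_n = 0.75 × 469 × 314.16 × 12 × 1 = 1326.1 kN.
Bearing (12 mm plate, F_u = 400 MPa): end bolts L_c = 44 − 22/2 = 33, R_n = min(1.2×33×12×400, 2.4×20×12×400) = 190.08 kN/bolt; interior L_c = 67 − 22 = 45, R_n = 230.4 kN/bolt. φR_n = 0.75 × (3×190.08 + 9×230.4) = 1982.9 kN.
Tension rupture (net): A_n = (236 − 3×24)×12 = 1968 mm² (U = 1.0, A_e = A_n). φR_n = 0.75 × 400 × 1968 = 590.4 kN.
Tension yield (gross): A_g = 236×12 = 2832 mm². φR_n = 0.90 × 250 × 2832 = 637.2 kN.
Governing: min(1326.1, 1982.9, 590.4, 637.2) = 590.4 kN → net-section rupture.

590.4 kN (net-section rupture governs)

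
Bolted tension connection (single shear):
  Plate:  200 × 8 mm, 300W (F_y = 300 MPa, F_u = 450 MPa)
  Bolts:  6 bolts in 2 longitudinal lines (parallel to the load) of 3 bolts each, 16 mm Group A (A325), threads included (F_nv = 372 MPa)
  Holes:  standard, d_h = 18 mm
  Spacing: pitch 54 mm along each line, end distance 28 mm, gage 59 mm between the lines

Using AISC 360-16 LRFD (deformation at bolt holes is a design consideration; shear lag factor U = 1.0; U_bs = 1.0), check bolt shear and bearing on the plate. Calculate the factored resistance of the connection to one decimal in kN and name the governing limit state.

336.6 kN (bolt shear governs)

Bolt shear: A_b = π(16)²/4 = 201.06 mm². φR_n = 0.75 × 372 × 201.06 × 6 × 1 = 336.6 kN.
Bearing (8 mm plate, F_u = 450 MPa): end bolts L_c = 28 − 18/2 = 19, R_n = min(1.2×19×8×450, 2.4×16×8×450) = 82.08 kN/bolt; interior L_c = 54 − 18 = 36, R_n = 138.24 kN/bolt. φR_n = 0.75 × (2×82.08 + 4×138.24) = 537.8 kN.
Governing: min(336.6, 537.8) = 336.6 kN → bolt shear.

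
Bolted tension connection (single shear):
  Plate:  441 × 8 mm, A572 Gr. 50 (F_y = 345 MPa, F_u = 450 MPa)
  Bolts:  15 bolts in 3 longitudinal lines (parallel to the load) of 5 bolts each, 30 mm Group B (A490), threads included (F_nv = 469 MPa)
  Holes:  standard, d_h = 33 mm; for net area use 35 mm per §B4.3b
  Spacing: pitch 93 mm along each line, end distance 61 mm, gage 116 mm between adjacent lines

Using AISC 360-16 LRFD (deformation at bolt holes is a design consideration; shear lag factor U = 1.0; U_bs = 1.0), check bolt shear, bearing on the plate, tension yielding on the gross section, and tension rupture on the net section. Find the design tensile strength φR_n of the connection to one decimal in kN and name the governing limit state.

907.2 kN (net-section rupture governs)

Bolt shear: A_b = π(30)²/4 = 706.86 mm². φR_n = 0.75 × 469 × 706.86 × 15 × 1 = 3729.6 kN.
Bearing (8 mm plate, F_u = 450 MPa): end bolts L_c = 61 − 33/2 = 44.5, R_n = min(1.2×44.5×8×450, 2.4×30×8×450) = 192.24 kN/bolt; interior L_c = 93 − 33 = 60, R_n = 259.2 kN/bolt. φR_n = 0.75 × (3×192.24 + 12×259.2) = 2765.3 kN.
Tension yield (gross): A_g = 441×8 = 3528 mm². φR_n = 0.90 × 345 × 3528 = 1095.4 kN.
Tension rupture (net): A_n = (441 − 3×35)×8 = 2688 mm² (U = 1.0, A_e = A_n). φR_n = 0.75 × 450 × 2688 = 907.2 kN.
Governing: min(3729.6, 2765.3, 1095.4, 907.2) = 907.2 kN → net-section rupture.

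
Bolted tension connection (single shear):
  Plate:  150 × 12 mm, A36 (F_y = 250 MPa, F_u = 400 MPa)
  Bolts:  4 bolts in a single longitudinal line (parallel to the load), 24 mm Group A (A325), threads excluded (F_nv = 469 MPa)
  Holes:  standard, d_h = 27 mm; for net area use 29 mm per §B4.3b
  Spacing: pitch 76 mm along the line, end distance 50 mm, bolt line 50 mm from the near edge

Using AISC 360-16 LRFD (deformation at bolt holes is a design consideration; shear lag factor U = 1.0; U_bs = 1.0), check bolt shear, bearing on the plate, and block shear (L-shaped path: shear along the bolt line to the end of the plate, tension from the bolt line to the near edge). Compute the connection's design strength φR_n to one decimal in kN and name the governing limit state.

503.1 kN (block shear governs)

Bolt shear: A_b = π(24)²/4 = 452.39 mm². φR_n = 0.75 × 469 × 452.39 × 4 × 1 = 636.5 kN.
Bearing (12 mm plate, F_u = 400 MPa): end bolts L_c = 50 − 27/2 = 36.5, R_n = min(1.2×36.5×12×400, 2.4×24×12×400) = 210.24 kN/bolt; interior L_c = 76 − 27 = 49, R_n = 276.48 kN/bolt. φR_n = 0.75 × (1×210.24 + 3×276.48) = 779.8 kN.
Block shear: shear path 1×[50+3×76] = 1×278 mm, A_gv = 3336, A_nv = 1×(278 − 3.5×29)×12 = 2118 mm²; tension to near edge: (50 − 0.5×29)×12 = 426 mm². R_n = min(0.6×400×2118, 0.6×250×3336) + 1.0×400×426 = min(508.32, 500.4) + 170.4 = 670.8 kN. φR_n = 0.75 × 670.8 = 503.1 kN.
Governing: min(636.5, 779.8, 503.1) = 503.1 kN → block shear.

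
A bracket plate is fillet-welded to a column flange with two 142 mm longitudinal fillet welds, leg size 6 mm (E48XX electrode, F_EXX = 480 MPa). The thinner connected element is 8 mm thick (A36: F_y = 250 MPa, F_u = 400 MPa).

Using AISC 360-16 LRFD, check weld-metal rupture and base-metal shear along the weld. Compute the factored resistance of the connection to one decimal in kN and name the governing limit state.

Weld metal: throat = 0.707×6 = 4.242 mm, L = 2×142 = 284 mm. φR_n = 0.75 × 0.6 × 480 × 4.242 × 284 = 260.2 kN.
Base metal shear (8 mm plate): yield φR_n = 1.0×0.6×250×8×284 = 340.8 kN; rupture φR_n = 0.75×0.6×400×8×284 = 409.0 kN; take 340.8 kN (yield).
Governing: min(260.2, 340.8) = 260.2 kN → weld metal.

260.2 kN (weld metal governs)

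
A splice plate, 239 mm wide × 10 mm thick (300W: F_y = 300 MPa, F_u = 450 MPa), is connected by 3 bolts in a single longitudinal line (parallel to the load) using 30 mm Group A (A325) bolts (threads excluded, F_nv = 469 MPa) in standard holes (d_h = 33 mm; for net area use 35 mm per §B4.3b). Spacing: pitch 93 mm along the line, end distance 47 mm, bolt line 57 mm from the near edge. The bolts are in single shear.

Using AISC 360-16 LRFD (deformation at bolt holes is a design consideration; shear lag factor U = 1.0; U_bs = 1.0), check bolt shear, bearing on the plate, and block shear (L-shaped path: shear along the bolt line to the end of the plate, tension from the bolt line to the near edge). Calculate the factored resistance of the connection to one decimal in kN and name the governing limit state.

Bolt shear: A_b = π(30)²/4 = 706.86 mm². φR_n = 0.75 × 469 × 706.86 × 3 × 1 = 745.9 kN.
Bearing (10 mm plate, F_u = 450 MPa): end bolts L_c = 47 − 33/2 = 30.5, R_n = min(1.2×30.5×10×450, 2.4×30×10×450) = 164.7 kN/bolt; interior L_c = 93 − 33 = 60, R_n = 324 kN/bolt. φR_n = 0.75 × (1×164.7 + 2×324) = 609.5 kN.
Block shear: shear path 1×[47+2×93] = 1×233 mm, A_gv = 2330, A_nv = 1×(233 − 2.5×35)×10 = 1455 mm²; tension to near edge: (57 − 0.5×35)×10 = 395 mm². R_n = min(0.6×450×1455, 0.6×300×2330) + 1.0×450×395 = min(392.85, 419.4) + 177.75 = 570.6 kN. φR_n = 0.75 × 570.6 = 428.0 kN.
Governing: min(745.9, 609.5, 428.0) = 428.0 kN → block shear.

428.0 kN (block shear governs)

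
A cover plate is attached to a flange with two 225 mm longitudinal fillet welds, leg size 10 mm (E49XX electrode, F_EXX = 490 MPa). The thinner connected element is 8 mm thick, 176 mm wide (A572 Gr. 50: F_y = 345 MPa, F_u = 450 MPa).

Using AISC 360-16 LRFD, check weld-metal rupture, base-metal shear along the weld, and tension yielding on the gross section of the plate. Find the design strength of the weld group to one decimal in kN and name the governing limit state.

437.2 kN (gross-section yield governs)

Weld metal: throat = 0.707×10 = 7.07 mm, L = 2×225 = 450 mm. φR_n = 0.75 × 0.6 × 490 × 7.07 × 450 = 701.5 kN.
Base metal shear (8 mm plate): yield φR_n = 1.0×0.6×345×8×450 = 745.2 kN; rupture φR_n = 0.75×0.6×450×8×450 = 729.0 kN; take 729.0 kN (rupture).
Tension yield (gross): A_g = 176×8 = 1408 mm². φR_n = 0.90 × 345 × 1408 = 437.2 kN.
Governing: min(701.5, 729.0, 437.2) = 437.2 kN → gross-section yield.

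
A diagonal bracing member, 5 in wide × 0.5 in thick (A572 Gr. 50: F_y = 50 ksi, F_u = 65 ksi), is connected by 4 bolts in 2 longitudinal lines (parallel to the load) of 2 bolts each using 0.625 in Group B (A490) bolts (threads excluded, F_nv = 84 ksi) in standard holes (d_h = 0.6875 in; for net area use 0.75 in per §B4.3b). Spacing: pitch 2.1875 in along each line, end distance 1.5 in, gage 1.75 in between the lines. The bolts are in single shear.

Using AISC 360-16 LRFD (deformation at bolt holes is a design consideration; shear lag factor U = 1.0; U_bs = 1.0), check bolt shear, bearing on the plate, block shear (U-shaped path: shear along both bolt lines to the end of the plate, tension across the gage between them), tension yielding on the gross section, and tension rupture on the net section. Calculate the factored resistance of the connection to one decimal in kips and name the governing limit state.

Bolt shear: A_b = π(0.625)²/4 = 0.3068 in². φR_n = 0.75 × 84 × 0.3068 × 4 × 1 = 77.3 kips.
Bearing (0.5 in plate, F_u = 65 ksi): end bolts L_c = 1.5 − 0.6875/2 = 1.15625, R_n = min(1.2×1.15625×0.5×65, 2.4×0.625×0.5×65) = 45.094 kips/bolt; interior L_c = 2.1875 − 0.6875 = 1.5, R_n = 48.75 kips/bolt. φR_n = 0.75 × (2×45.094 + 2×48.75) = 140.8 kips.
Block shear: shear path 2×[1.5+1×2.1875] = 2×3.6875 in, A_gv = 3.6875, A_nv = 2×(3.6875 − 1.5×0.75)×0.5 = 2.5625 in²; tension across gage: (1.75 − 1×0.75)×0.5 = 0.5 in². R_n = min(0.6×65×2.5625, 0.6×50×3.6875) + 1.0×65×0.5 = min(99.938, 110.63) + 32.5 = 132.44 kips. φR_n = 0.75 × 132.44 = 99.3 kips.
Tension yield (gross): A_g = 5×0.5 = 2.5 in². φR_n = 0.90 × 50 × 2.5 = 112.5 kips.
Tension rupture (net): A_n = (5 − 2×0.75)×0.5 = 1.75 in² (U = 1.0, A_e = A_n). φR_n = 0.75 × 65 × 1.75 = 85.3 kips.
Governing: min(77.3, 140.8, 99.3, 112.5, 85.3) = 77.3 kips → bolt shear.

77.3 kips (bolt shear governs)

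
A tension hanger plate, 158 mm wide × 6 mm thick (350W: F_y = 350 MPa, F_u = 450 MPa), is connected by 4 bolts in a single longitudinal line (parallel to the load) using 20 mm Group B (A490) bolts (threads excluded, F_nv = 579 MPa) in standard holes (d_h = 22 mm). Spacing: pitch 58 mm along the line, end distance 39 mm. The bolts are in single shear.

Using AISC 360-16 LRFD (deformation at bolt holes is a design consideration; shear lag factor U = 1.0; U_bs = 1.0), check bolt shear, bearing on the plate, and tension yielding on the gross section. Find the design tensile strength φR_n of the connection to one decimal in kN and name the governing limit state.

Bolt shear: A_b = π(20)²/4 = 314.16 mm². φR_n = 0.75 × 579 × 314.16 × 4 × 1 = 545.7 kN.
Bearing (6 mm plate, F_u = 450 MPa): end bolts L_c = 39 − 22/2 = 28, R_n = min(1.2×28×6×450, 2.4×20×6×450) = 90.72 kN/bolt; interior L_c = 58 − 22 = 36, R_n = 116.64 kN/bolt. φR_n = 0.75 × (1×90.72 + 3×116.64) = 330.5 kN.
Tension yield (gross): A_g = 158×6 = 948 mm². φR_n = 0.90 × 350 × 948 = 298.6 kN.
Governing: min(545.7, 330.5, 298.6) = 298.6 kN → gross-section yield.

298.6 kN (gross-section yield governs)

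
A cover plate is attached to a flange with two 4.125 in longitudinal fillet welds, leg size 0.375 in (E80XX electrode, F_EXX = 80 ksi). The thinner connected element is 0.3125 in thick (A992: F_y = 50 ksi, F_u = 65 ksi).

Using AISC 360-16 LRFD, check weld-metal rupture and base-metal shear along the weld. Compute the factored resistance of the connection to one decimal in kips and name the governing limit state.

75.4 kips (base-metal shear governs)

Weld metal: throat = 0.707×0.375 = 0.26513 in, L = 2×4.125 = 8.25 in. φR_n = 0.75 × 0.6 × 80 × 0.26513 × 8.25 = 78.7 kips.
Base metal shear (0.3125 in plate): yield φR_n = 1.0×0.6×50×0.3125×8.25 = 77.3 kips; rupture φR_n = 0.75×0.6×65×0.3125×8.25 = 75.4 kips; take 75.4 kips (rupture).
Governing: min(78.7, 75.4) = 75.4 kips → base-metal shear.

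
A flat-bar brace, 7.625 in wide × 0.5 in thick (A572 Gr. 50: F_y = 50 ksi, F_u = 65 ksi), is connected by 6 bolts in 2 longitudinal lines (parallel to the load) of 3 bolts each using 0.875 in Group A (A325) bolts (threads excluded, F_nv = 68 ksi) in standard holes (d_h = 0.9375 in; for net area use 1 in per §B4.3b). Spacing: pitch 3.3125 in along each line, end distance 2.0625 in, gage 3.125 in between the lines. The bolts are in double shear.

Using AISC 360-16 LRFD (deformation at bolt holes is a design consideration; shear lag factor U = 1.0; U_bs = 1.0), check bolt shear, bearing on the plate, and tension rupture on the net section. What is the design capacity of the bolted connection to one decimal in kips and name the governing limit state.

137.1 kips (net-section rupture governs)

Bolt shear: A_b = π(0.875)²/4 = 0.60132 in². φR_n = 0.75 × 68 × 0.60132 × 6 × 2 = 368.0 kips.
Bearing (0.5 in plate, F_u = 65 ksi): end bolts L_c = 2.0625 − 0.9375/2 = 1.59375, R_n = min(1.2×1.59375×0.5×65, 2.4×0.875×0.5×65) = 62.156 kips/bolt; interior L_c = 3.3125 − 0.9375 = 2.375, R_n = 68.25 kips/bolt. φR_n = 0.75 × (2×62.156 + 4×68.25) = 298.0 kips.
Tension rupture (net): A_n = (7.625 − 2×1)×0.5 = 2.8125 in² (U = 1.0, A_e = A_n). φR_n = 0.75 × 65 × 2.8125 = 137.1 kips.
Governing: min(368.0, 298.0, 137.1) = 137.1 kips → net-section rupture.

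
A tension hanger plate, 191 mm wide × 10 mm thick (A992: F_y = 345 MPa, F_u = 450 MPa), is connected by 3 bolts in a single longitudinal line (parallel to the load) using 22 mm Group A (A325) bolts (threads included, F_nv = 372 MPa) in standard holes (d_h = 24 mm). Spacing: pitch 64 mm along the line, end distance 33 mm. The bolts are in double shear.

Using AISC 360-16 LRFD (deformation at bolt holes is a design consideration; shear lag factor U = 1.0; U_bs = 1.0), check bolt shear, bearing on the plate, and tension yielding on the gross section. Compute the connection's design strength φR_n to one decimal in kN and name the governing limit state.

409.1 kN (bearing governs)

Bolt shear: A_b = π(22)²/4 = 380.13 mm². φR_n = 0.75 × 372 × 380.13 × 3 × 2 = 636.3 kN.
Bearing (10 mm plate, F_u = 450 MPa): end bolts L_c = 33 − 24/2 = 21, R_n = min(1.2×21×10×450, 2.4×22×10×450) = 113.4 kN/bolt; interior L_c = 64 − 24 = 40, R_n = 216 kN/bolt. φR_n = 0.75 × (1×113.4 + 2×216) = 409.1 kN.
Tension yield (gross): A_g = 191×10 = 1910 mm². φR_n = 0.90 × 345 × 1910 = 593.1 kN.
Governing: min(636.3, 409.1, 593.1) = 409.1 kN → bearing.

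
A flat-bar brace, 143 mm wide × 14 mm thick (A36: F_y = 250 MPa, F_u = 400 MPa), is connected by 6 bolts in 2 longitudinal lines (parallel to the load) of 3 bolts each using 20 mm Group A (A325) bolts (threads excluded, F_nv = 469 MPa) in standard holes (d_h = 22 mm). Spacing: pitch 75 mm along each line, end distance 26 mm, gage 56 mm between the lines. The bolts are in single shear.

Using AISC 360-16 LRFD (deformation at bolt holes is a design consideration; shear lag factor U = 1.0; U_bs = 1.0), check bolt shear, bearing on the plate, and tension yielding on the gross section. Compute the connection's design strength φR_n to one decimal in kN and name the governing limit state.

450.5 kN (gross-section yield governs)

Bolt shear: A_b = π(20)²/4 = 314.16 mm². φR_n = 0.75 × 469 × 314.16 × 6 × 1 = 663.0 kN.
Bearing (14 mm plate, F_u = 400 MPa): end bolts L_c = 26 − 22/2 = 15, R_n = min(1.2×15×14×400, 2.4×20×14×400) = 100.8 kN/bolt; interior L_c = 75 − 22 = 53, R_n = 268.8 kN/bolt. φR_n = 0.75 × (2×100.8 + 4×268.8) = 957.6 kN.
Tension yield (gross): A_g = 143×14 = 2002 mm². φR_n = 0.90 × 250 × 2002 = 450.5 kN.
Governing: min(663.0, 957.6, 450.5) = 450.5 kN → gross-section yield.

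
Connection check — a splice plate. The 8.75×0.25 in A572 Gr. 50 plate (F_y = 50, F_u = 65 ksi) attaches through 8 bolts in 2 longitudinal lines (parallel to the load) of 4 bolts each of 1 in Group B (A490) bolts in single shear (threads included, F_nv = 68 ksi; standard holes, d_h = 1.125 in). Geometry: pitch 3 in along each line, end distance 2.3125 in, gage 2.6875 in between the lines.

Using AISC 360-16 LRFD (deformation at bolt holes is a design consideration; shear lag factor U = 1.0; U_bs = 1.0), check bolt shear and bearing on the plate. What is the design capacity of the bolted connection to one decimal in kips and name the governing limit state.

Bolt shear: A_b = π(1)²/4 = 0.7854 in². φR_n = 0.75 × 68 × 0.7854 × 8 × 1 = 320.4 kips.
Bearing (0.25 in plate, F_u = 65 ksi): end bolts L_c = 2.3125 − 1.125/2 = 1.75, R_n = min(1.2×1.75×0.25×65, 2.4×1×0.25×65) = 34.125 kips/bolt; interior L_c = 3 − 1.125 = 1.875, R_n = 36.563 kips/bolt. φR_n = 0.75 × (2×34.125 + 6×36.563) = 215.7 kips.
Governing: min(320.4, 215.7) = 215.7 kips → bearing.

215.7 kips (bearing governs)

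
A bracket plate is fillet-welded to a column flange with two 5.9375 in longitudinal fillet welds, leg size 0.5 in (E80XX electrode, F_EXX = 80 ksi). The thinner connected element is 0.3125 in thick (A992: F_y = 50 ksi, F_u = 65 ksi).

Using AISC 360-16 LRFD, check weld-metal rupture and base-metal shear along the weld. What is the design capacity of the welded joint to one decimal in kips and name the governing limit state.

Weld metal: throat = 0.707×0.5 = 0.3535 in, L = 2×5.9375 = 11.875 in. φR_n = 0.75 × 0.6 × 80 × 0.3535 × 11.875 = 151.1 kips.
Base metal shear (0.3125 in plate): yield φR_n = 1.0×0.6×50×0.3125×11.875 = 111.3 kips; rupture φR_n = 0.75×0.6×65×0.3125×11.875 = 108.5 kips; take 108.5 kips (rupture).
Governing: min(151.1, 108.5) = 108.5 kips → base-metal shear.

108.5 kips (base-metal shear governs)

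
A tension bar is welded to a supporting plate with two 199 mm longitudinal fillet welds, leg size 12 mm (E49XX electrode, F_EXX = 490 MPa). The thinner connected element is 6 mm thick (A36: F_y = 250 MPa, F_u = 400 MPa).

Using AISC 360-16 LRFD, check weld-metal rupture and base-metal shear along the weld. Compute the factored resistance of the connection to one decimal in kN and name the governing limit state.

358.2 kN (base-metal shear governs)

Weld metal: throat = 0.707×12 = 8.484 mm, L = 2×199 = 398 mm. φR_n = 0.75 × 0.6 × 490 × 8.484 × 398 = 744.5 kN.
Base metal shear (6 mm plate): yield φR_n = 1.0×0.6×250×6×398 = 358.2 kN; rupture φR_n = 0.75×0.6×400×6×398 = 429.8 kN; take 358.2 kN (yield).
Governing: min(744.5, 358.2) = 358.2 kN → base-metal shear.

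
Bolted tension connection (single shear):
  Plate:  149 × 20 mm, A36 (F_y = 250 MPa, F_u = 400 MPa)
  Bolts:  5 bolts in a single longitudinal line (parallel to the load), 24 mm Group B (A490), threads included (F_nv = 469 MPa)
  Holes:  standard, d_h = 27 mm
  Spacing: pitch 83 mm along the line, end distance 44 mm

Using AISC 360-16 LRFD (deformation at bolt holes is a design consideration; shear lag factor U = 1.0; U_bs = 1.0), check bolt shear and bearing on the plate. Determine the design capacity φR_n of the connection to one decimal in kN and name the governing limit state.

Bolt shear: A_b = π(24)²/4 = 452.39 mm². φR_n = 0.75 × 469 × 452.39 × 5 × 1 = 795.6 kN.
Bearing (20 mm plate, F_u = 400 MPa): end bolts L_c = 44 − 27/2 = 30.5, R_n = min(1.2×30.5×20×400, 2.4×24×20×400) = 292.8 kN/bolt; interior L_c = 83 − 27 = 56, R_n = 460.8 kN/bolt. φR_n = 0.75 × (1×292.8 + 4×460.8) = 1602.0 kN.
Governing: min(795.6, 1602.0) = 795.6 kN → bolt shear.

795.6 kN (bolt shear governs)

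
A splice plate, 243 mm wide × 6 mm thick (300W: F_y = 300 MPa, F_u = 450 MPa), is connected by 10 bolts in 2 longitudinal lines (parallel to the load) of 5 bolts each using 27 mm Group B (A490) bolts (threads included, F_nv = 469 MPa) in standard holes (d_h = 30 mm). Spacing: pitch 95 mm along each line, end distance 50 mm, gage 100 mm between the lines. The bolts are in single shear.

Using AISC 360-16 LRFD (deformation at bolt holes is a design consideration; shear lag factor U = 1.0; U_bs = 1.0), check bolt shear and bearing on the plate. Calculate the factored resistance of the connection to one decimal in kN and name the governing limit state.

Bolt shear: A_b = π(27)²/4 = 572.56 mm². φR_n = 0.75 × 469 × 572.56 × 10 × 1 = 2014.0 kN.
Bearing (6 mm plate, F_u = 450 MPa): end bolts L_c = 50 − 30/2 = 35, R_n = min(1.2×35×6×450, 2.4×27×6×450) = 113.4 kN/bolt; interior L_c = 95 − 30 = 65, R_n = 174.96 kN/bolt. φR_n = 0.75 × (2×113.4 + 8×174.96) = 1219.9 kN.
Governing: min(2014.0, 1219.9) = 1219.9 kN → bearing.

1219.9 kN (bearing governs)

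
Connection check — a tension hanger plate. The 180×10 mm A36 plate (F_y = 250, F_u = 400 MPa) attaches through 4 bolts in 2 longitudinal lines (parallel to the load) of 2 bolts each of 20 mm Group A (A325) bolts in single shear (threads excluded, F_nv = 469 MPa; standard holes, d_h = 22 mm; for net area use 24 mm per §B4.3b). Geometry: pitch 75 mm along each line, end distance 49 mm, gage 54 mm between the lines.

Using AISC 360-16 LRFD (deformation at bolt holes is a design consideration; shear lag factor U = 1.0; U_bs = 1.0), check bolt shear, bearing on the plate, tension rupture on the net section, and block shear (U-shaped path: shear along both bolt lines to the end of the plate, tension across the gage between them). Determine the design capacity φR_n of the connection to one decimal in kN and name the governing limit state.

369.0 kN (block shear governs)

Bolt shear: A_b = π(20)²/4 = 314.16 mm². φR_n = 0.75 × 469 × 314.16 × 4 × 1 = 442.0 kN.
Bearing (10 mm plate, F_u = 400 MPa): end bolts L_c = 49 − 22/2 = 38, R_n = min(1.2×38×10×400, 2.4×20×10×400) = 182.4 kN/bolt; interior L_c = 75 − 22 = 53, R_n = 192 kN/bolt. φR_n = 0.75 × (2×182.4 + 2×192) = 561.6 kN.
Tension rupture (net): A_n = (180 − 2×24)×10 = 1320 mm² (U = 1.0, A_e = A_n). φR_n = 0.75 × 400 × 1320 = 396.0 kN.
Block shear: shear path 2×[49+1×75] = 2×124 mm, A_gv = 2480, A_nv = 2×(124 − 1.5×24)×10 = 1760 mm²; tension across gage: (54 − 1×24)×10 = 300 mm². R_n = min(0.6×400×1760, 0.6×250×2480) + 1.0×400×300 = min(422.4, 372) + 120 = 492 kN. φR_n = 0.75 × 492 = 369.0 kN.
Governing: min(442.0, 561.6, 396.0, 369.0) = 369.0 kN → block shear.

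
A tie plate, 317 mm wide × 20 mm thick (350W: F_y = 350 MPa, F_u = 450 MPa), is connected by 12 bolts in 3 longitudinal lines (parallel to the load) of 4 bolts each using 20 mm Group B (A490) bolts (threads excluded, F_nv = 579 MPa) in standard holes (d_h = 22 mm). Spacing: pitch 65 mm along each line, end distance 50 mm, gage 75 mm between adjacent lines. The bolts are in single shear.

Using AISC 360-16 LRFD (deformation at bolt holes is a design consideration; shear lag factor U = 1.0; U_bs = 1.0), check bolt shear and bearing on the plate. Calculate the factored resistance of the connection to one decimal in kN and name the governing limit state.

Bolt shear: A_b = π(20)²/4 = 314.16 mm². φR_n = 0.75 × 579 × 314.16 × 12 × 1 = 1637.1 kN.
Bearing (20 mm plate, F_u = 450 MPa): end bolts L_c = 50 − 22/2 = 39, R_n = min(1.2×39×20×450, 2.4×20×20×450) = 421.2 kN/bolt; interior L_c = 65 − 22 = 43, R_n = 432 kN/bolt. φR_n = 0.75 × (3×421.2 + 9×432) = 3863.7 kN.
Governing: min(1637.1, 3863.7) = 1637.1 kN → bolt shear.

1637.1 kN (bolt shear governs)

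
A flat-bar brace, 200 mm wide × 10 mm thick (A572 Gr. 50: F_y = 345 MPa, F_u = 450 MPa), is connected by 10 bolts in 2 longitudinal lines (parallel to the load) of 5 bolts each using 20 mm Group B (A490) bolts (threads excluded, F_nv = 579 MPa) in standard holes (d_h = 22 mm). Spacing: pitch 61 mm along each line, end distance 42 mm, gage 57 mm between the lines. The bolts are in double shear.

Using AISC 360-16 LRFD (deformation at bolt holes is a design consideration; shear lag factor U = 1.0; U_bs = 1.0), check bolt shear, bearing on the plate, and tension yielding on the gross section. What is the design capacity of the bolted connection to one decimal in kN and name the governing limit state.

621.0 kN (gross-section yield governs)

Bolt shear: A_b = π(20)²/4 = 314.16 mm². φR_n = 0.75 × 579 × 314.16 × 10 × 2 = 2728.5 kN.
Bearing (10 mm plate, F_u = 450 MPa): end bolts L_c = 42 − 22/2 = 31, R_n = min(1.2×31×10×450, 2.4×20×10×450) = 167.4 kN/bolt; interior L_c = 61 − 22 = 39, R_n = 210.6 kN/bolt. φR_n = 0.75 × (2×167.4 + 8×210.6) = 1514.7 kN.
Tension yield (gross): A_g = 200×10 = 2000 mm². φR_n = 0.90 × 345 × 2000 = 621.0 kN.
Governing: min(2728.5, 1514.7, 621.0) = 621.0 kN → gross-section yield.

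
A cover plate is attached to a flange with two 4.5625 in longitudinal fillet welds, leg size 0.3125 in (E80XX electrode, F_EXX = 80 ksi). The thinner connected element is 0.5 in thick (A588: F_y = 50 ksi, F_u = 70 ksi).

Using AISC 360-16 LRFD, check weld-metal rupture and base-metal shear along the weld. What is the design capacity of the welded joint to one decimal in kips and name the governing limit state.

Weld metal: throat = 0.707×0.3125 = 0.22094 in, L = 2×4.5625 = 9.125 in. φR_n = 0.75 × 0.6 × 80 × 0.22094 × 9.125 = 72.6 kips.
Base metal shear (0.5 in plate): yield φR_n = 1.0×0.6×50×0.5×9.125 = 136.9 kips; rupture φR_n = 0.75×0.6×70×0.5×9.125 = 143.7 kips; take 136.9 kips (yield).
Governing: min(72.6, 136.9) = 72.6 kips → weld metal.

72.6 kips (weld metal governs)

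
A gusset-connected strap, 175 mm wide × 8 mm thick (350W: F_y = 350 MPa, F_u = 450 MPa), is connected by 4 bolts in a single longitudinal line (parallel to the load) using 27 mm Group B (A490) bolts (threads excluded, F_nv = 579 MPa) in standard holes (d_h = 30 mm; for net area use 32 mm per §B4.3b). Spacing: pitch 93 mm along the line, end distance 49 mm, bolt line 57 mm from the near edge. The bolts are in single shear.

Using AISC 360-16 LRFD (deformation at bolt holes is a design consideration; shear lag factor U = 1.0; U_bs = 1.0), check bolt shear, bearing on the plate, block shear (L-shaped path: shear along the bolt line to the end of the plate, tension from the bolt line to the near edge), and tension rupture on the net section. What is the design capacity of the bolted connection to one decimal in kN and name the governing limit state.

Bolt shear: A_b = π(27)²/4 = 572.56 mm². φR_n = 0.75 × 579 × 572.56 × 4 × 1 = 994.5 kN.
Bearing (8 mm plate, F_u = 450 MPa): end bolts L_c = 49 − 30/2 = 34, R_n = min(1.2×34×8×450, 2.4×27×8×450) = 146.88 kN/bolt; interior L_c = 93 − 30 = 63, R_n = 233.28 kN/bolt. φR_n = 0.75 × (1×146.88 + 3×233.28) = 635.0 kN.
Block shear: shear path 1×[49+3×93] = 1×328 mm, A_gv = 2624, A_nv = 1×(328 − 3.5×32)×8 = 1728 mm²; tension to near edge: (57 − 0.5×32)×8 = 328 mm². R_n = min(0.6×450×1728, 0.6×350×2624) + 1.0×450×328 = min(466.56, 551.04) + 147.6 = 614.16 kN. φR_n = 0.75 × 614.16 = 460.6 kN.
Tension rupture (net): A_n = (175 − 1×32)×8 = 1144 mm² (U = 1.0, A_e = A_n). φR_n = 0.75 × 450 × 1144 = 386.1 kN.
Governing: min(994.5, 635.0, 460.6, 386.1) = 386.1 kN → net-section rupture.

386.1 kN (net-section rupture governs)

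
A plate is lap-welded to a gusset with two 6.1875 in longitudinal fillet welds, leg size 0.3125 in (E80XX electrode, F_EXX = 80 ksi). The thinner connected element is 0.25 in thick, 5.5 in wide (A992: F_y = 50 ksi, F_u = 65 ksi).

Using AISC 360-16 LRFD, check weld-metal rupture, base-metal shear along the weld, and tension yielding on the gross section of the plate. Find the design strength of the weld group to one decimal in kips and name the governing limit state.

61.9 kips (gross-section yield governs)

Weld metal: throat = 0.707×0.3125 = 0.22094 in, L = 2×6.1875 = 12.375 in. φR_n = 0.75 × 0.6 × 80 × 0.22094 × 12.375 = 98.4 kips.
Base metal shear (0.25 in plate): yield φR_n = 1.0×0.6×50×0.25×12.375 = 92.8 kips; rupture φR_n = 0.75×0.6×65×0.25×12.375 = 90.5 kips; take 90.5 kips (rupture).
Tension yield (gross): A_g = 5.5×0.25 = 1.375 in². φR_n = 0.90 × 50 × 1.375 = 61.9 kips.
Governing: min(98.4, 90.5, 61.9) = 61.9 kips → gross-section yield.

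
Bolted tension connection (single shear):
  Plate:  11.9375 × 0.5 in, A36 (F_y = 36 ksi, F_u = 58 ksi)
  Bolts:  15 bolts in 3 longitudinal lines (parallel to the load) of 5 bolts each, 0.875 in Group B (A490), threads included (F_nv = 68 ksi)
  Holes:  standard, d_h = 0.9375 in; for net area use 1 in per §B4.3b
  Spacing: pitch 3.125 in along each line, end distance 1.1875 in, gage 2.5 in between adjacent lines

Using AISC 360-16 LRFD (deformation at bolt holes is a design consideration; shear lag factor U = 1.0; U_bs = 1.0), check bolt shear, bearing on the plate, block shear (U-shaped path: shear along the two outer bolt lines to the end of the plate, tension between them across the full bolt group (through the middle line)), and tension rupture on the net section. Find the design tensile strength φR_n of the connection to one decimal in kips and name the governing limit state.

Bolt shear: A_b = π(0.875)²/4 = 0.60132 in². φR_n = 0.75 × 68 × 0.60132 × 15 × 1 = 460.0 kips.
Bearing (0.5 in plate, F_u = 58 ksi): end bolts L_c = 1.1875 − 0.9375/2 = 0.71875, R_n = min(1.2×0.71875×0.5×58, 2.4×0.875×0.5×58) = 25.013 kips/bolt; interior L_c = 3.125 − 0.9375 = 2.1875, R_n = 60.9 kips/bolt. φR_n = 0.75 × (3×25.013 + 12×60.9) = 604.4 kips.
Block shear: shear path 2×[1.1875+4×3.125] = 2×13.6875 in, A_gv = 13.688, A_nv = 2×(13.6875 − 4.5×1)×0.5 = 9.1875 in²; tension across gage: (5 − 2×1)×0.5 = 1.5 in². R_n = min(0.6×58×9.1875, 0.6×36×13.688) + 1.0×58×1.5 = min(319.73, 295.66) + 87 = 382.66 kips. φR_n = 0.75 × 382.66 = 287.0 kips.
Tension rupture (net): A_n = (11.9375 − 3×1)×0.5 = 4.4688 in² (U = 1.0, A_e = A_n). φR_n = 0.75 × 58 × 4.4688 = 194.4 kips.
Governing: min(460.0, 604.4, 287.0, 194.4) = 194.4 kips → net-section rupture.

194.4 kips (net-section rupture governs)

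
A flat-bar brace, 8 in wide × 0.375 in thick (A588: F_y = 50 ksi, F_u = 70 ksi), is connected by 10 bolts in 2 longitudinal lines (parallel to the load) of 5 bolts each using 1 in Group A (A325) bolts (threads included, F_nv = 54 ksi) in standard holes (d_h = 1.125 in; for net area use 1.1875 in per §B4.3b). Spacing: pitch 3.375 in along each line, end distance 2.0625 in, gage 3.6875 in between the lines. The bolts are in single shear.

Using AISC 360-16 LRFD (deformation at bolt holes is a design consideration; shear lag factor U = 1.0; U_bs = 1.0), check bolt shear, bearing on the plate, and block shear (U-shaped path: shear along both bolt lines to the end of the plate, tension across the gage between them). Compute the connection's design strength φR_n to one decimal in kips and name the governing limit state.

290.6 kips (block shear governs)

Bolt shear: A_b = π(1)²/4 = 0.7854 in². φR_n = 0.75 × 54 × 0.7854 × 10 × 1 = 318.1 kips.
Bearing (0.375 in plate, F_u = 70 ksi): end bolts L_c = 2.0625 − 1.125/2 = 1.5, R_n = min(1.2×1.5×0.375×70, 2.4×1×0.375×70) = 47.25 kips/bolt; interior L_c = 3.375 − 1.125 = 2.25, R_n = 63 kips/bolt. φR_n = 0.75 × (2×47.25 + 8×63) = 448.9 kips.
Block shear: shear path 2×[2.0625+4×3.375] = 2×15.5625 in, A_gv = 11.672, A_nv = 2×(15.5625 − 4.5×1.1875)×0.375 = 7.6641 in²; tension across gage: (3.6875 − 1×1.1875)×0.375 = 0.9375 in². R_n = min(0.6×70×7.6641, 0.6×50×11.672) + 1.0×70×0.9375 = min(321.89, 350.16) + 65.625 = 387.52 kips. φR_n = 0.75 × 387.52 = 290.6 kips.
Governing: min(318.1, 448.9, 290.6) = 290.6 kips → block shear.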